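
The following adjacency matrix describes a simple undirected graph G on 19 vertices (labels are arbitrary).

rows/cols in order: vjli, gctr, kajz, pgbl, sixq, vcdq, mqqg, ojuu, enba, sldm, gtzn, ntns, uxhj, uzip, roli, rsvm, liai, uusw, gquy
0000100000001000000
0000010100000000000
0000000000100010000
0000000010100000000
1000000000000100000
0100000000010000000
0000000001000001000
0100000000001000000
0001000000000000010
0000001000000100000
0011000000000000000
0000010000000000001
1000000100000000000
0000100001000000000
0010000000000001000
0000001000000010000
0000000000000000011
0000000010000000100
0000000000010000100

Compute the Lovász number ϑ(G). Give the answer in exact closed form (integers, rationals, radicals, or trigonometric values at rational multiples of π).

19*cos(pi/19)/(cos(pi/19) + 1)

N(uusw) = {enba, liai}, |N(uusw)| = 2.
N(liai) = {uusw, gquy}, |N(liai)| = 2.
Vertex enba has 2 neighbors: pgbl, uusw.
N(vcdq) = {gctr, ntns}, |N(vcdq)| = 2.
Every vertex has degree 2 (N=19); the odd cycle C_{19}.
A has 10 distinct eigenvalues ≈ [2.0, 1.8916, 1.5783, 1.0939, 0.491, -0.1652, -0.8034, -1.3546, -1.7589, -1.9727].
ϑ = −N·λ_min/(λ_max−λ_min) = −19·(-2*cos(pi/19))/(2−(-2*cos(pi/19))) = 19*cos(pi/19)/(cos(pi/19) + 1).
ϑ(G) ≈ 9.4348.
α=9, χ(Ḡ)=10; ϑ=19*cos(pi/19)/(cos(pi/19) + 1) lies between (both strict).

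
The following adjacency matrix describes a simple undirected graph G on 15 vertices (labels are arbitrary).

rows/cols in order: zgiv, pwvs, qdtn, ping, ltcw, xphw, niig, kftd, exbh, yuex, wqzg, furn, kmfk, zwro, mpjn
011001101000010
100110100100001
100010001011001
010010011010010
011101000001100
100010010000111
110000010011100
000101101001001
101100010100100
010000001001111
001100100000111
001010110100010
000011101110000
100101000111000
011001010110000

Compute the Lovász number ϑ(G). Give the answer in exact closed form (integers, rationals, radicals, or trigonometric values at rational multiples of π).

N(niig) = {zgiv, pwvs, kftd, wqzg, furn, kmfk}, |N(niig)| = 6.
Vertex xphw has 6 neighbors: zgiv, ltcw, kftd, kmfk, zwro, mpjn.
deg(furn) = 6; N(furn) = {qdtn, ltcw, niig, kftd, yuex, zwro}.
deg(zwro) = 6; N(zwro) = {zgiv, ping, xphw, yuex, wqzg, furn}.
15-vertex 6-regular graph: Kneser-type, 2-subsets of [6].
The 3 distinct eigenvalues: [6.0, 1.0, -3.0].
Lovász: ϑ = −15(-3)/(6+-1*(-3)) = 5.
= 5.00000… (decimal).

5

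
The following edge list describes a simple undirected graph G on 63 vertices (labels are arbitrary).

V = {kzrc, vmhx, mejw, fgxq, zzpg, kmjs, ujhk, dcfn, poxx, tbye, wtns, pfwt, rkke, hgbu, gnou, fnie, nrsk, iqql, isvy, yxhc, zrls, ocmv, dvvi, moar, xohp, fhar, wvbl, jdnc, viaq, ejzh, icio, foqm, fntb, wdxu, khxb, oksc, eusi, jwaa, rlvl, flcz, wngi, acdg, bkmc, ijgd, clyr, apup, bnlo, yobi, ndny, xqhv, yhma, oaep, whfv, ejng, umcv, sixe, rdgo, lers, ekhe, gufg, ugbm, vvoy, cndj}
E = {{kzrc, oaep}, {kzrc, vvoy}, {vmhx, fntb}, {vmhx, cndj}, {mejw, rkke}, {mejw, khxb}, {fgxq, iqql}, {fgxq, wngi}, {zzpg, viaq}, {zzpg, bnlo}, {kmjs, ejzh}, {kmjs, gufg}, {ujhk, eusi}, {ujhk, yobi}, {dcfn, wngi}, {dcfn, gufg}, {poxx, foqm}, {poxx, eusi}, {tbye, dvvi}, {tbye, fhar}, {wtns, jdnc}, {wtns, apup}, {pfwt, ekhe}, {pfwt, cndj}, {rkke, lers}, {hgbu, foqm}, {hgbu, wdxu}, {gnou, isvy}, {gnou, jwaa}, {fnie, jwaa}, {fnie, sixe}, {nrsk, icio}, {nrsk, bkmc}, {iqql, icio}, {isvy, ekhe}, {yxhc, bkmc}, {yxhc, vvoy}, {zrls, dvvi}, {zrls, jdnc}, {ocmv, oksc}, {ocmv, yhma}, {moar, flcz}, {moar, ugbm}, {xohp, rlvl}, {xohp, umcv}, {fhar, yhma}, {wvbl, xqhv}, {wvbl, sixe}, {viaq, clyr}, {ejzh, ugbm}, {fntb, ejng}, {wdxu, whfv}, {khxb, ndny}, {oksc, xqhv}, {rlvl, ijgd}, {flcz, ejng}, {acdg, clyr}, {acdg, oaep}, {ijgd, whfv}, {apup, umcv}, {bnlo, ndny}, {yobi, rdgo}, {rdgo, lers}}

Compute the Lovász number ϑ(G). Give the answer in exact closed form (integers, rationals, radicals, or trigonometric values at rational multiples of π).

deg(isvy) = 2; N(isvy) = {gnou, ekhe}.
Vertex rkke has 2 neighbors: mejw, lers.
N(ijgd) = {rlvl, whfv}, |N(ijgd)| = 2.
deg(vvoy) = 2; N(vvoy) = {kzrc, yxhc}.
63-vertex 2-regular graph: this is C_{63}, the 63-cycle.
A has 32 distinct eigenvalues ≈ [2.0, 1.99006, 1.96034, 1.91115, 1.84295, 1.75644, 1.65248, 1.53209, 1.39647, 1.24698, 1.08509, 0.91242, 0.73068, 0.54168, 0.3473, 0.14946, -0.04986, -0.24869, -0.44504, -0.63697, -0.82257, -1.0, -1.16749, -1.32337, -1.4661, -1.59427, -1.70658, -1.80194, -1.87939, -1.93815, -1.97766, -1.99751].
With N=63: ϑ(G) = 63·(-(-1)*2*cos(pi/63))/(2−(-2*cos(pi/63))) = 63*cos(pi/63)/(cos(pi/63) + 1).
Numerically 31.480409333.
Lovász sandwich 31 ≤ 63*cos(pi/63)/(cos(pi/63) + 1) ≤ 32: both strict.

63*cos(pi/63)/(cos(pi/63) + 1)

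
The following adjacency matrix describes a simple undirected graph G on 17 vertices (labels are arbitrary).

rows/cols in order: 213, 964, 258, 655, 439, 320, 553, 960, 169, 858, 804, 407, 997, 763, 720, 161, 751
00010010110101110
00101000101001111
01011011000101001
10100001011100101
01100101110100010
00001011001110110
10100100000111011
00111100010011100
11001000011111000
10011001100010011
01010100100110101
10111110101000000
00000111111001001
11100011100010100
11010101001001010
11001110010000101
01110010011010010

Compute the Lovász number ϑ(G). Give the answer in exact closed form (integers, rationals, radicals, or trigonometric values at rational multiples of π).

deg(320) = 8; N(320) = {439, 553, 960, 804, 407, 997, 720, 161}.
Vertex 169 has 8 neighbors: 213, 964, 439, 858, 804, 407, 997, 763.
Vertex 213 has 8 neighbors: 655, 553, 169, 858, 407, 763, 720, 161.
Vertex 997 has 8 neighbors: 320, 553, 960, 169, 858, 804, 763, 751.
Regular of degree 8 on 17 vertices: Paley(17): SR with (k,λ,μ)=(8,3,4).
Distinct eigenvalues (to 4 d.p.): [8.0, 1.5616, -2.5616].
λ_max=8, λ_min=-sqrt(17)/2 - 1/2; ϑ = −17·λ_min/(λ_max−λ_min) = sqrt(17).
ϑ(G) ≈ 4.1231.

sqrt(17)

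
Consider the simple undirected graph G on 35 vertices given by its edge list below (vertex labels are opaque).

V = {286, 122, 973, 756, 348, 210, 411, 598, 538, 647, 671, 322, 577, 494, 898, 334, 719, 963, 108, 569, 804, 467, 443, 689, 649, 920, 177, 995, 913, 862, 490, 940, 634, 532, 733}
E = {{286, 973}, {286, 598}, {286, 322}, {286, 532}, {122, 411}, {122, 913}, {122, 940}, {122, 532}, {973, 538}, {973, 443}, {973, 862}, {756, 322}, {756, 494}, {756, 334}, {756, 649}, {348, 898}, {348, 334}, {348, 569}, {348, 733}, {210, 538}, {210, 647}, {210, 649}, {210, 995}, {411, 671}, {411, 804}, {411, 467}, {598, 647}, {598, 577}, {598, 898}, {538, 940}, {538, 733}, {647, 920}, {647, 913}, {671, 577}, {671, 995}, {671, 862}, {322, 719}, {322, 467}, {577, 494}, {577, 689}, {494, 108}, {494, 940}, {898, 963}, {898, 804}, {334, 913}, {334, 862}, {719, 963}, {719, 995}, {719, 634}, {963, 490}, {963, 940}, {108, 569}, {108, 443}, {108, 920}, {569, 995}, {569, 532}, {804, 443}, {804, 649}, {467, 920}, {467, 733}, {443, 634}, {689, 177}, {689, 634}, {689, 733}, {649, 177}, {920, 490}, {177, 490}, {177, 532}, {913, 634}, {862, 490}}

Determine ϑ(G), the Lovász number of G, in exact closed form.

Vertex 963 has 4 neighbors: 898, 719, 490, 940.
deg(671) = 4; N(671) = {411, 577, 995, 862}.
Vertex 177 has 4 neighbors: 689, 649, 490, 532.
N(108) = {494, 569, 443, 920}, |N(108)| = 4.
deg(v) = 4 for all v (|V|=35); this is K(7,3), the Kneser graph.
The 4 distinct eigenvalues: [4.0, 2.0, -1.0, -3.0].
Lovász (edge-transitive): ϑ = −35·(-3)/((4)−(-3)) = 15.
ϑ(G) ≈ 15.00000.

15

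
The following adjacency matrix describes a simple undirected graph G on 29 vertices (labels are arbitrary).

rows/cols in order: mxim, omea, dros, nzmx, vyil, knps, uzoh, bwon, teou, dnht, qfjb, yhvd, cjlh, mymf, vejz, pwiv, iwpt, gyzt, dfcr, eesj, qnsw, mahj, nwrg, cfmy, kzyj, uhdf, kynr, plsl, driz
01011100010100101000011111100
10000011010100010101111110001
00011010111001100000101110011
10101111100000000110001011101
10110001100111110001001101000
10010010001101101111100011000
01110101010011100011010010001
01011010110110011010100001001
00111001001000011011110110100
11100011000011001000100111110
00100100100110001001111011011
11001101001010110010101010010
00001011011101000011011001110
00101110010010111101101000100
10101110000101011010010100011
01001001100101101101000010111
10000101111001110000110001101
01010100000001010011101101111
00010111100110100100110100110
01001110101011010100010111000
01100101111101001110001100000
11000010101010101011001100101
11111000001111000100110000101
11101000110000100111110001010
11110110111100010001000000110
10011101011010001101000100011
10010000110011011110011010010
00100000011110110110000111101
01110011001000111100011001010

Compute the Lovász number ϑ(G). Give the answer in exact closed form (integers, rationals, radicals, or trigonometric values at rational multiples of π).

deg(gyzt) = 14; N(gyzt) = {omea, nzmx, knps, mymf, pwiv, dfcr, eesj, qnsw, nwrg, cfmy, uhdf, kynr, plsl, driz}.
N(bwon) = {omea, nzmx, vyil, uzoh, teou, dnht, yhvd, cjlh, pwiv, iwpt, dfcr, qnsw, uhdf, driz}, |N(bwon)| = 14.
deg(iwpt) = 14; N(iwpt) = {mxim, knps, bwon, teou, dnht, qfjb, mymf, vejz, pwiv, qnsw, mahj, uhdf, kynr, driz}.
N(vyil) = {mxim, dros, nzmx, bwon, teou, yhvd, cjlh, mymf, vejz, pwiv, eesj, nwrg, cfmy, uhdf}, |N(vyil)| = 14.
29-vertex 14-regular graph: SR(29,14,6,7) — a Paley graph.
A has 3 distinct eigenvalues ≈ [14.0, 2.19258, -3.19258].
Lovász (edge-transitive): ϑ = −29·(-sqrt(29)/2 - 1/2)/((14)−(-sqrt(29)/2 - 1/2)) = sqrt(29).
Numerically 5.3852.

sqrt(29)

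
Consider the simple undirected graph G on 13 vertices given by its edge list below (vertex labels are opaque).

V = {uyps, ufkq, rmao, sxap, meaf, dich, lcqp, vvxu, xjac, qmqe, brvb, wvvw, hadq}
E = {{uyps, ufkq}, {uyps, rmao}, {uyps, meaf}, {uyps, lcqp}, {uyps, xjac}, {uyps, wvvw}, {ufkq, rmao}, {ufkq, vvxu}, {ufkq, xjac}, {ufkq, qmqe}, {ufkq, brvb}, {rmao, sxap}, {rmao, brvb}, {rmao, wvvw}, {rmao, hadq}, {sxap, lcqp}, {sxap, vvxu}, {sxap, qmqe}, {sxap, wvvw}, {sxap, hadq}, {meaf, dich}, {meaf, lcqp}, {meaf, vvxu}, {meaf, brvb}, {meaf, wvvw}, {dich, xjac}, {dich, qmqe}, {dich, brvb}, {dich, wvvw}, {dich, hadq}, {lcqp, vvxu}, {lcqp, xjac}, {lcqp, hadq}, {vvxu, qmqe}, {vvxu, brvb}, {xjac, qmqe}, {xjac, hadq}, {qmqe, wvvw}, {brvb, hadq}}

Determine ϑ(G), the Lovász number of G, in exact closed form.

N(uyps) = {ufkq, rmao, meaf, lcqp, xjac, wvvw}, |N(uyps)| = 6.
Vertex meaf has 6 neighbors: uyps, dich, lcqp, vvxu, brvb, wvvw.
deg(rmao) = 6; N(rmao) = {uyps, ufkq, sxap, brvb, wvvw, hadq}.
N(sxap) = {rmao, lcqp, vvxu, qmqe, wvvw, hadq}, |N(sxap)| = 6.
6-regular, N=13; SR(13,6,2,3) — a Paley graph.
Distinct eigenvalues (to 5 d.p.): [6.0, 1.30278, -2.30278].
−13·(-sqrt(13)/2 - 1/2) / ((6)−(-sqrt(13)/2 - 1/2)) = sqrt(13) = ϑ(G).
≈ 3.6055513 (to 7 d.p.).

sqrt(13)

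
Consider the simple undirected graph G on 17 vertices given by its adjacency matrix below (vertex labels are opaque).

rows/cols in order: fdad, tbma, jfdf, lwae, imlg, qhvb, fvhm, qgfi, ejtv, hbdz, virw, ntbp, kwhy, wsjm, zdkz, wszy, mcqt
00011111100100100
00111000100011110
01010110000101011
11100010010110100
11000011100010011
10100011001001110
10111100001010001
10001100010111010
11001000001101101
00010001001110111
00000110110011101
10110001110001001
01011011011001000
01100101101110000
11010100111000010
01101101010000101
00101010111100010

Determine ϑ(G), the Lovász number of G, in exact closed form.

sqrt(17)

Vertex ntbp has 8 neighbors: fdad, jfdf, lwae, qgfi, ejtv, hbdz, wsjm, mcqt.
Vertex qhvb has 8 neighbors: fdad, jfdf, fvhm, qgfi, virw, wsjm, zdkz, wszy.
deg(fvhm) = 8; N(fvhm) = {fdad, jfdf, lwae, imlg, qhvb, virw, kwhy, mcqt}.
N(tbma) = {jfdf, lwae, imlg, ejtv, kwhy, wsjm, zdkz, wszy}, |N(tbma)| = 8.
8-regular, N=17; Paley(17): SR with (k,λ,μ)=(8,3,4).
spec(A) ≈ [8.0, 1.561553, -2.561553] (distinct, 6 d.p.).
−17·(-sqrt(17)/2 - 1/2) / ((8)−(-sqrt(17)/2 - 1/2)) = sqrt(17) = ϑ(G).
≈ 4.1231056 (to 7 d.p.).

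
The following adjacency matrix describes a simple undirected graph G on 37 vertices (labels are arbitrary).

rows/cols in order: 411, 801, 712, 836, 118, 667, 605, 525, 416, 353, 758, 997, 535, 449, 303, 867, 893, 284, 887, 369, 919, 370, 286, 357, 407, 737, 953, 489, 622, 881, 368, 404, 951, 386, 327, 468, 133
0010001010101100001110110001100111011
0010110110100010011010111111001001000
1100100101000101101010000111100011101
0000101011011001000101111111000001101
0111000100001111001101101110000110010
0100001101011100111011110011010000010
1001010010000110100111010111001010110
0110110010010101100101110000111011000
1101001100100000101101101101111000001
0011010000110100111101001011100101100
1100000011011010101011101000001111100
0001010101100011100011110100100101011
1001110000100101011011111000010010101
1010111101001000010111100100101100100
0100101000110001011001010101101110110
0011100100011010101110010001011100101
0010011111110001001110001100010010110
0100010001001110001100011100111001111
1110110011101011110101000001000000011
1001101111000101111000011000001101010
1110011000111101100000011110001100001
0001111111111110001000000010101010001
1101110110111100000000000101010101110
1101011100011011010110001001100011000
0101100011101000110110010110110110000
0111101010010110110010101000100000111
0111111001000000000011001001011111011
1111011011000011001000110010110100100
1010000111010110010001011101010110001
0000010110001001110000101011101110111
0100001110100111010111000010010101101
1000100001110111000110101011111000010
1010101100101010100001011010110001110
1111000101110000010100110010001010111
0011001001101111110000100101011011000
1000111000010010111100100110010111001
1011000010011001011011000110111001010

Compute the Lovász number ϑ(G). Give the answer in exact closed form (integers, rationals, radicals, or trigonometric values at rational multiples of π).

N(370) = {836, 118, 667, 605, 525, 416, 353, 758, 997, 535, 449, 303, 887, 953, 622, 368, 951, 133}, |N(370)| = 18.
N(881) = {667, 525, 416, 535, 867, 893, 284, 286, 407, 953, 489, 622, 368, 404, 951, 327, 468, 133}, |N(881)| = 18.
N(416) = {411, 801, 836, 605, 525, 758, 893, 887, 369, 370, 286, 407, 737, 489, 622, 881, 368, 133}, |N(416)| = 18.
N(489) = {411, 801, 712, 836, 667, 605, 416, 353, 303, 867, 887, 286, 357, 953, 622, 881, 404, 327}, |N(489)| = 18.
deg(v) = 18 for all v (|V|=37); SR(37,18,8,9) — a Paley graph.
The 3 distinct eigenvalues: [18.0, 2.54138, -3.54138].
ϑ = −N·λ_min/(λ_max−λ_min) = −37·(-sqrt(37)/2 - 1/2)/(18−(-sqrt(37)/2 - 1/2)) = sqrt(37).
ϑ(G) ≈ 6.08276.

sqrt(37)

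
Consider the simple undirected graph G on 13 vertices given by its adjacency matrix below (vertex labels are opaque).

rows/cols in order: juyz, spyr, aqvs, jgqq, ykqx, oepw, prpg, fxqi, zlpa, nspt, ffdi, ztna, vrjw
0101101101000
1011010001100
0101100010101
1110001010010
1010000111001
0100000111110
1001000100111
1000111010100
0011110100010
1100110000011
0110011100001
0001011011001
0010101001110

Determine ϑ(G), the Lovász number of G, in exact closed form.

deg(jgqq) = 6; N(jgqq) = {juyz, spyr, aqvs, prpg, zlpa, ztna}.
deg(juyz) = 6; N(juyz) = {spyr, jgqq, ykqx, prpg, fxqi, nspt}.
deg(aqvs) = 6; N(aqvs) = {spyr, jgqq, ykqx, zlpa, ffdi, vrjw}.
deg(zlpa) = 6; N(zlpa) = {aqvs, jgqq, ykqx, oepw, fxqi, ztna}.
6-regular, N=13; strongly regular (13,6,2,3).
Distinct eigenvalues (to 6 d.p.): [6.0, 1.302776, -2.302776].
ϑ = −N·λ_min/(λ_max−λ_min) = −13·(-sqrt(13)/2 - 1/2)/(6−(-sqrt(13)/2 - 1/2)) = sqrt(13).
Numerically 3.6056.

sqrt(13)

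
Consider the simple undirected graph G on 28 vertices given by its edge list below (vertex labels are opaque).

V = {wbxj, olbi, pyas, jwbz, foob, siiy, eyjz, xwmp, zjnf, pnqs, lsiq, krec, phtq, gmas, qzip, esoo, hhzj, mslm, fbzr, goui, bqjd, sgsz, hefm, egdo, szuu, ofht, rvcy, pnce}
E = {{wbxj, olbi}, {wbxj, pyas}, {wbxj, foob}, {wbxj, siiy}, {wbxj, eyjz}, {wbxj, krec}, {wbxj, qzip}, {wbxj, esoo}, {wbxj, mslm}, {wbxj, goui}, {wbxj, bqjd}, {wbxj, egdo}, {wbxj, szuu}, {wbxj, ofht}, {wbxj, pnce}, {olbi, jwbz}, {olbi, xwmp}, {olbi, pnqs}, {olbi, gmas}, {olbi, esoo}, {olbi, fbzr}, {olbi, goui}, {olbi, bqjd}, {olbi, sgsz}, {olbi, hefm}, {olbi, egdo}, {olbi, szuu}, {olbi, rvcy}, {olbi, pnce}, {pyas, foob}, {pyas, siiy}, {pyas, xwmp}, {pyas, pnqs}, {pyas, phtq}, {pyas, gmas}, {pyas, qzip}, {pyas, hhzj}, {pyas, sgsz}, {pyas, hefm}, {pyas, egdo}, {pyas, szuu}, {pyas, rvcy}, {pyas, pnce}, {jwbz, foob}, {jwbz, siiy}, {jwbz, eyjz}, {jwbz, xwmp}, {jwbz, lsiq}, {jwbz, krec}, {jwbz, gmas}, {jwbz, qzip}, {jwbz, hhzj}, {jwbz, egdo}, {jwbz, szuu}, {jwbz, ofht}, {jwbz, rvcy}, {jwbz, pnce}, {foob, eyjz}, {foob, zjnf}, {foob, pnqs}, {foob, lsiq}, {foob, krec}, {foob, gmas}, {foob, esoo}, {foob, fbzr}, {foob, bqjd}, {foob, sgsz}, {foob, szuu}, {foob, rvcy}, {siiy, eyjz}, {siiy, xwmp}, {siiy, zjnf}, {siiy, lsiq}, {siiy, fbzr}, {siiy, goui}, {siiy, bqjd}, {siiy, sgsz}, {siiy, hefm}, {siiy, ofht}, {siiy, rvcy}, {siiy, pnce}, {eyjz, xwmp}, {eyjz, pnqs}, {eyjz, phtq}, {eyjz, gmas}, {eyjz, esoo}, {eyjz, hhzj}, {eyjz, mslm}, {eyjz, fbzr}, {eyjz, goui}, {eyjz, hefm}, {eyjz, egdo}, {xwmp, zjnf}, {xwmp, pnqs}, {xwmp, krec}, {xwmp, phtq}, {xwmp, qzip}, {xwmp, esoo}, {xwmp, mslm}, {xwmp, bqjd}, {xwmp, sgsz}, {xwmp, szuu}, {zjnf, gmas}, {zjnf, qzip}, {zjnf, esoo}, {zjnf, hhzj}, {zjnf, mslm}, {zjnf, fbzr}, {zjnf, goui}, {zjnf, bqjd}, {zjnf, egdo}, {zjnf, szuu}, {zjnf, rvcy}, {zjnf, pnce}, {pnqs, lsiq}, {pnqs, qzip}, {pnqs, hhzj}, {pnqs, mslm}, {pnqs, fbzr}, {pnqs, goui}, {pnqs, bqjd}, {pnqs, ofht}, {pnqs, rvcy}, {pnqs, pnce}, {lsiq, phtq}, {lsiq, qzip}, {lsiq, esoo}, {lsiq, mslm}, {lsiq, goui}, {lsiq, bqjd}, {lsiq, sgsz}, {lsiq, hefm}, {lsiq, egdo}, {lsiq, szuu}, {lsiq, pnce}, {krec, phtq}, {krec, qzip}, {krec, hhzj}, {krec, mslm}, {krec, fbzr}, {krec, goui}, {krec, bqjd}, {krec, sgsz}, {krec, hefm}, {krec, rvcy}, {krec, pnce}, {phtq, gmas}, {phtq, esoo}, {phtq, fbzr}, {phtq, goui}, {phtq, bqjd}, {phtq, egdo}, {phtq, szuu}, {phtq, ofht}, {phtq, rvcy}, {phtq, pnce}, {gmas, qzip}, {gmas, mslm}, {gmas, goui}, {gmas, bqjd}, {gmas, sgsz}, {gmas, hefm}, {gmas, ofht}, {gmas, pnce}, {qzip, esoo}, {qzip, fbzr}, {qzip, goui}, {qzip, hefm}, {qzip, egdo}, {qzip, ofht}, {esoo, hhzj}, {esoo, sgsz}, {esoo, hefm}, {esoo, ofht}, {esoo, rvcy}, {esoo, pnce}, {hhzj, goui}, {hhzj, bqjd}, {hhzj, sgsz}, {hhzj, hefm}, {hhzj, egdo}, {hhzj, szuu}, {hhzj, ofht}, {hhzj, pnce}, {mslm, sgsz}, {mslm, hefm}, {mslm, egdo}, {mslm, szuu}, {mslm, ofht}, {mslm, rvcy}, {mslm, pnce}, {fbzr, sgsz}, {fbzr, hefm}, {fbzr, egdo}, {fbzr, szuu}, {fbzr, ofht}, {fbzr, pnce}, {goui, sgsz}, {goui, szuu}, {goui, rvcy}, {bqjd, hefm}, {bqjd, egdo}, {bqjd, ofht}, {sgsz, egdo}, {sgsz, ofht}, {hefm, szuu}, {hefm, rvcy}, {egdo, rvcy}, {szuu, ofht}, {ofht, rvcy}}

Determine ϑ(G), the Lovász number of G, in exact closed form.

Vertex goui has 15 neighbors: wbxj, olbi, siiy, eyjz, zjnf, pnqs, lsiq, krec, phtq, gmas, qzip, hhzj, sgsz, szuu, rvcy.
N(fbzr) = {olbi, foob, siiy, eyjz, zjnf, pnqs, krec, phtq, qzip, sgsz, hefm, egdo, szuu, ofht, pnce}, |N(fbzr)| = 15.
Vertex xwmp has 15 neighbors: olbi, pyas, jwbz, siiy, eyjz, zjnf, pnqs, krec, phtq, qzip, esoo, mslm, bqjd, sgsz, szuu.
Vertex phtq has 15 neighbors: pyas, eyjz, xwmp, lsiq, krec, gmas, esoo, fbzr, goui, bqjd, egdo, szuu, ofht, rvcy, pnce.
Regular of degree 15 on 28 vertices: Kneser K(8,2) on C(8,2)=28 vertices.
The 3 distinct eigenvalues: [15.0, 1.0, -5.0].
With N=28: ϑ(G) = 28·(-1*(-5))/(15−(-5)) = 7.
Numerically 7.000000.

7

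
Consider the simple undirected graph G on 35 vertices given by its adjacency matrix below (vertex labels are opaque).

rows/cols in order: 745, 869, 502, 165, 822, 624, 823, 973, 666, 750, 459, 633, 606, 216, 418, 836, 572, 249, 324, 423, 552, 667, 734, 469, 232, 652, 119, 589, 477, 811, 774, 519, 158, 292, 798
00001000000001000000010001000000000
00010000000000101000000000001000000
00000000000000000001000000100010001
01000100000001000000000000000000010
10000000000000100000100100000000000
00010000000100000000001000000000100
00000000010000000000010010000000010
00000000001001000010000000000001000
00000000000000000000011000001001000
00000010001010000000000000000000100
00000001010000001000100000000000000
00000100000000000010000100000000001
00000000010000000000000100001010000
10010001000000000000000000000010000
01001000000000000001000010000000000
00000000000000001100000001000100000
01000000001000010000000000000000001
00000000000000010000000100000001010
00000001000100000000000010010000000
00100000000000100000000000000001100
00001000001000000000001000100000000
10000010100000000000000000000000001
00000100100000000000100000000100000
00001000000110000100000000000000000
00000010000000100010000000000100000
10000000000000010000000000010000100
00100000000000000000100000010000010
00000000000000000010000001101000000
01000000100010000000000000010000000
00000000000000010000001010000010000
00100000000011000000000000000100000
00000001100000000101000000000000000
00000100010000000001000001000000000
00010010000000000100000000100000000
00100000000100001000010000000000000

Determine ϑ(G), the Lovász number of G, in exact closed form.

N(734) = {624, 666, 552, 811}, |N(734)| = 4.
deg(624) = 4; N(624) = {165, 633, 734, 158}.
Vertex 423 has 4 neighbors: 502, 418, 519, 158.
Vertex 667 has 4 neighbors: 745, 823, 666, 798.
Every vertex has degree 4 (N=35); Kneser-type, 3-subsets of [7].
The 4 distinct eigenvalues: [4.0, 2.0, -1.0, -3.0].
With N=35: ϑ(G) = 35·(-1*(-3))/(4−(-3)) = 15.
Numerically 15.00000.

15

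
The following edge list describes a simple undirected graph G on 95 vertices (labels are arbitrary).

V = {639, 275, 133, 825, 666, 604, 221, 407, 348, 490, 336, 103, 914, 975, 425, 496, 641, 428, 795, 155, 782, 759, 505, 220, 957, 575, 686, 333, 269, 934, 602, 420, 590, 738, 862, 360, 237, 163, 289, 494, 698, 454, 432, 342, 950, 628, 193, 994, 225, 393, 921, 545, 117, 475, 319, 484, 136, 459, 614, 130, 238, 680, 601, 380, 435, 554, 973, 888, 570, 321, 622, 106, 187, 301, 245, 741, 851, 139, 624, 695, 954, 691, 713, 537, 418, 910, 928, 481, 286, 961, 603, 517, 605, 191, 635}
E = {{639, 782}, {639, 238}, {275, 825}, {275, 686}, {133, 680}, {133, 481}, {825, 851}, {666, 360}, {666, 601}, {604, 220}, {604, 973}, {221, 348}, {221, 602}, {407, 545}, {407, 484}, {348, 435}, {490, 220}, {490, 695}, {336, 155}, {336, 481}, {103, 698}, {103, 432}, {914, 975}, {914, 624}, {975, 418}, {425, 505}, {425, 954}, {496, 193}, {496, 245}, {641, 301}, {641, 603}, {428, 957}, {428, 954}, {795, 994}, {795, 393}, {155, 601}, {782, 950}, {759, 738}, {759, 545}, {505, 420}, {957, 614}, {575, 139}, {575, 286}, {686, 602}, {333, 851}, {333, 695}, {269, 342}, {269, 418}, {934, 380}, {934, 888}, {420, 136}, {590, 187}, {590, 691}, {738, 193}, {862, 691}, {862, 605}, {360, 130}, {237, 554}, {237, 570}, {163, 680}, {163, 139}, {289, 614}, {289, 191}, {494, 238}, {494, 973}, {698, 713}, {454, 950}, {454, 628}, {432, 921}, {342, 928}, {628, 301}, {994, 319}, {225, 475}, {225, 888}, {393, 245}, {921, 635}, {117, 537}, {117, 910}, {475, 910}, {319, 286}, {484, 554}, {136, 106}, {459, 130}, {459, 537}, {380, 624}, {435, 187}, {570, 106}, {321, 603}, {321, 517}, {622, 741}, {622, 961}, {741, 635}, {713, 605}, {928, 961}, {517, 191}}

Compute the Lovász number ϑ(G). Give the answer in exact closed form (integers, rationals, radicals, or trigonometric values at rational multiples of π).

95*cos(pi/95)/(cos(pi/95) + 1)

deg(301) = 2; N(301) = {641, 628}.
Vertex 741 has 2 neighbors: 622, 635.
deg(484) = 2; N(484) = {407, 554}.
deg(407) = 2; N(407) = {545, 484}.
G on 95 vertices is 2-regular; the odd cycle C_{95}.
A has 48 distinct eigenvalues ≈ [2.0, 1.996, 1.983, 1.961, 1.93, 1.892, 1.845, 1.789, 1.727, 1.656, 1.578, 1.494, 1.402, 1.305, 1.202, 1.094, 0.981, 0.864, 0.742, 0.618, 0.491, 0.362, 0.231, 0.099, -0.033, -0.165, -0.297, -0.427, -0.555, -0.681, -0.803, -0.923, -1.038, -1.149, -1.254, -1.355, -1.449, -1.537, -1.618, -1.692, -1.759, -1.818, -1.869, -1.912, -1.947, -1.973, -1.99, -1.999].
With N=95: ϑ(G) = 95·(-(-1)*2*cos(pi/95))/(2−(-2*cos(pi/95))) = 95*cos(pi/95)/(cos(pi/95) + 1).
Numerically 47.48701131.
α=47, χ(Ḡ)=48; ϑ=95*cos(pi/95)/(cos(pi/95) + 1) lies between (both strict).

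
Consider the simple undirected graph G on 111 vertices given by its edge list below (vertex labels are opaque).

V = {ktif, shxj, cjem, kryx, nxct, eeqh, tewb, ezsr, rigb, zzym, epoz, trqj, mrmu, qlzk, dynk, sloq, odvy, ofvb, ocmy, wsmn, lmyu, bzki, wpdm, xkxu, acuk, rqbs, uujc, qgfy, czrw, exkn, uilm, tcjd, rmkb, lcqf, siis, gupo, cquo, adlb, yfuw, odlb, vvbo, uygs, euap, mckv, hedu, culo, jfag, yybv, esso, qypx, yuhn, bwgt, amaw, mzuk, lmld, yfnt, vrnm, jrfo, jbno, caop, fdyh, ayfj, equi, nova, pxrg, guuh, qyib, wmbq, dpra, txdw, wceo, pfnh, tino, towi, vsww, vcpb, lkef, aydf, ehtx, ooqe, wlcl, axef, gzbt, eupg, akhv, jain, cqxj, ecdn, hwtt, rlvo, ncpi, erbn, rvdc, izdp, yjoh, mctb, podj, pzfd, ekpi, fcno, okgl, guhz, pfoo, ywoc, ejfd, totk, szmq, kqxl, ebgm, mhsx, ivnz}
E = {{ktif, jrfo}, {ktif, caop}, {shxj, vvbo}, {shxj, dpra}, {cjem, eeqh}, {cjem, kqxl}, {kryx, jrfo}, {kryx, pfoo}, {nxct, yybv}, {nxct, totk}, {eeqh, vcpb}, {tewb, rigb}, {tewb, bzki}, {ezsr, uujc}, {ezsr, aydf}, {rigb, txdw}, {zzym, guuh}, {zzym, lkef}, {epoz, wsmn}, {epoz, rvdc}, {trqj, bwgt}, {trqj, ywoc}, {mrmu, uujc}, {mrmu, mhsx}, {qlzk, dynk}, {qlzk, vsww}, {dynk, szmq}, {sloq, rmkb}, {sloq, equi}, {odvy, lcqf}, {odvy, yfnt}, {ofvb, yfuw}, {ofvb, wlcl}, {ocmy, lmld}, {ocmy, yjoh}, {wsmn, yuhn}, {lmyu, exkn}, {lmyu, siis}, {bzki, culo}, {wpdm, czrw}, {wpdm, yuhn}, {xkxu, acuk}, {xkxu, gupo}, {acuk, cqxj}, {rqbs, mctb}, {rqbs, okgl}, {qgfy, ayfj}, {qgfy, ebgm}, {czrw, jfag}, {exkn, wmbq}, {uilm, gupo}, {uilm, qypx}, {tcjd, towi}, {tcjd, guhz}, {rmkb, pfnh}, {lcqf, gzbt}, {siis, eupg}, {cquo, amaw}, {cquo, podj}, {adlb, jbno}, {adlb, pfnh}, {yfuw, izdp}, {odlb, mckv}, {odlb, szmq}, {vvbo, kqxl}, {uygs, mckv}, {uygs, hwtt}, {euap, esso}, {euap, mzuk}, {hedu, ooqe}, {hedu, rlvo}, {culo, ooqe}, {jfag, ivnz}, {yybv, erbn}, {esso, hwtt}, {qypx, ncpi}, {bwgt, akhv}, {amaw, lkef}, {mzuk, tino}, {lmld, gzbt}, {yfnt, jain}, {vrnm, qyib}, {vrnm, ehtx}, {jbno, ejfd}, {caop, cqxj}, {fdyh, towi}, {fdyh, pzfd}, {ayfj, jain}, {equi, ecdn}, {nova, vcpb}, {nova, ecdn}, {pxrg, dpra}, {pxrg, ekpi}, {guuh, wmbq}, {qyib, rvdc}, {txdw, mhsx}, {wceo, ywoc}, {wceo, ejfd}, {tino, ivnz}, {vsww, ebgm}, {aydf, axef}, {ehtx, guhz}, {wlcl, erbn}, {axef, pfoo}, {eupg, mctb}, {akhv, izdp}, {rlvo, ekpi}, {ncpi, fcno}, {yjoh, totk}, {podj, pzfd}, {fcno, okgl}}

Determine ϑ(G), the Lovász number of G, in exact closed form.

Vertex jfag has 2 neighbors: czrw, ivnz.
N(dpra) = {shxj, pxrg}, |N(dpra)| = 2.
deg(pxrg) = 2; N(pxrg) = {dpra, ekpi}.
N(gzbt) = {lcqf, lmld}, |N(gzbt)| = 2.
111-vertex 2-regular graph: this is C_{111}, the 111-cycle.
A has 56 distinct eigenvalues ≈ [2.0, 1.9968, 1.9872, 1.9712, 1.949, 1.9204, 1.8858, 1.845, 1.7984, 1.746, 1.688, 1.6247, 1.5561, 1.4825, 1.4042, 1.3213, 1.2343, 1.1433, 1.0486, 0.9506, 0.8495, 0.7457, 0.6395, 0.5313, 0.4214, 0.3101, 0.1978, 0.0849, -0.0283, -0.1414, -0.254, -0.3659, -0.4765, -0.5856, -0.6929, -0.7979, -0.9004, -1.0, -1.0964, -1.1893, -1.2783, -1.3633, -1.4439, -1.5199, -1.591, -1.657, -1.7177, -1.7729, -1.8225, -1.8661, -1.9039, -1.9355, -1.9609, -1.98, -1.9928, -1.9992].
With N=111: ϑ(G) = 111·(-(-1)*2*cos(pi/111))/(2−(-2*cos(pi/111))) = 111*cos(pi/111)/(cos(pi/111) + 1).
ϑ(G) ≈ 55.488884097.
Check 55 ≤ 111*cos(pi/111)/(cos(pi/111) + 1) ≤ 56: both strict.

111*cos(pi/111)/(cos(pi/111) + 1)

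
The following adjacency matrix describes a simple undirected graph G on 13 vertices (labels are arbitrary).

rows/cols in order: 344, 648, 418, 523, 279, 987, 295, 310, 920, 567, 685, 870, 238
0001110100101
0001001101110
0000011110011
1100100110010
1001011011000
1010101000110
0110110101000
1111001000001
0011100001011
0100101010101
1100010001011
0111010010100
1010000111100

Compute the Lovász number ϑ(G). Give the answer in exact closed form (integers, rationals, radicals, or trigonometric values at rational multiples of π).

Vertex 920 has 6 neighbors: 418, 523, 279, 567, 870, 238.
Vertex 523 has 6 neighbors: 344, 648, 279, 310, 920, 870.
N(648) = {523, 295, 310, 567, 685, 870}, |N(648)| = 6.
N(870) = {648, 418, 523, 987, 920, 685}, |N(870)| = 6.
13-vertex 6-regular graph: strongly regular (13,6,2,3).
spec(A) ≈ [6.0, 1.303, -2.303] (distinct, 3 d.p.).
Lovász (edge-transitive): ϑ = −13·(-sqrt(13)/2 - 1/2)/((6)−(-sqrt(13)/2 - 1/2)) = sqrt(13).
Numerically 3.6056.

sqrt(13)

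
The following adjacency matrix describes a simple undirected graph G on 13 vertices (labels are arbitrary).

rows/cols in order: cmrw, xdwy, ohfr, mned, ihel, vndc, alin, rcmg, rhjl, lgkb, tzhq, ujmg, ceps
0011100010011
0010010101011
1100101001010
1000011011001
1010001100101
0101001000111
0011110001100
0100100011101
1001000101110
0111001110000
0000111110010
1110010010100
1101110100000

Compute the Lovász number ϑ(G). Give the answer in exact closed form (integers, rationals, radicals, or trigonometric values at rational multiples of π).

sqrt(13)

deg(tzhq) = 6; N(tzhq) = {ihel, vndc, alin, rcmg, rhjl, ujmg}.
Vertex rhjl has 6 neighbors: cmrw, mned, rcmg, lgkb, tzhq, ujmg.
N(ohfr) = {cmrw, xdwy, ihel, alin, lgkb, ujmg}, |N(ohfr)| = 6.
N(rcmg) = {xdwy, ihel, rhjl, lgkb, tzhq, ceps}, |N(rcmg)| = 6.
6-regular, N=13; strongly regular (13,6,2,3).
A has 3 distinct eigenvalues ≈ [6.0, 1.303, -2.303].
−13·(-sqrt(13)/2 - 1/2) / ((6)−(-sqrt(13)/2 - 1/2)) = sqrt(13) = ϑ(G).
≈ 3.60555128 (to 8 d.p.).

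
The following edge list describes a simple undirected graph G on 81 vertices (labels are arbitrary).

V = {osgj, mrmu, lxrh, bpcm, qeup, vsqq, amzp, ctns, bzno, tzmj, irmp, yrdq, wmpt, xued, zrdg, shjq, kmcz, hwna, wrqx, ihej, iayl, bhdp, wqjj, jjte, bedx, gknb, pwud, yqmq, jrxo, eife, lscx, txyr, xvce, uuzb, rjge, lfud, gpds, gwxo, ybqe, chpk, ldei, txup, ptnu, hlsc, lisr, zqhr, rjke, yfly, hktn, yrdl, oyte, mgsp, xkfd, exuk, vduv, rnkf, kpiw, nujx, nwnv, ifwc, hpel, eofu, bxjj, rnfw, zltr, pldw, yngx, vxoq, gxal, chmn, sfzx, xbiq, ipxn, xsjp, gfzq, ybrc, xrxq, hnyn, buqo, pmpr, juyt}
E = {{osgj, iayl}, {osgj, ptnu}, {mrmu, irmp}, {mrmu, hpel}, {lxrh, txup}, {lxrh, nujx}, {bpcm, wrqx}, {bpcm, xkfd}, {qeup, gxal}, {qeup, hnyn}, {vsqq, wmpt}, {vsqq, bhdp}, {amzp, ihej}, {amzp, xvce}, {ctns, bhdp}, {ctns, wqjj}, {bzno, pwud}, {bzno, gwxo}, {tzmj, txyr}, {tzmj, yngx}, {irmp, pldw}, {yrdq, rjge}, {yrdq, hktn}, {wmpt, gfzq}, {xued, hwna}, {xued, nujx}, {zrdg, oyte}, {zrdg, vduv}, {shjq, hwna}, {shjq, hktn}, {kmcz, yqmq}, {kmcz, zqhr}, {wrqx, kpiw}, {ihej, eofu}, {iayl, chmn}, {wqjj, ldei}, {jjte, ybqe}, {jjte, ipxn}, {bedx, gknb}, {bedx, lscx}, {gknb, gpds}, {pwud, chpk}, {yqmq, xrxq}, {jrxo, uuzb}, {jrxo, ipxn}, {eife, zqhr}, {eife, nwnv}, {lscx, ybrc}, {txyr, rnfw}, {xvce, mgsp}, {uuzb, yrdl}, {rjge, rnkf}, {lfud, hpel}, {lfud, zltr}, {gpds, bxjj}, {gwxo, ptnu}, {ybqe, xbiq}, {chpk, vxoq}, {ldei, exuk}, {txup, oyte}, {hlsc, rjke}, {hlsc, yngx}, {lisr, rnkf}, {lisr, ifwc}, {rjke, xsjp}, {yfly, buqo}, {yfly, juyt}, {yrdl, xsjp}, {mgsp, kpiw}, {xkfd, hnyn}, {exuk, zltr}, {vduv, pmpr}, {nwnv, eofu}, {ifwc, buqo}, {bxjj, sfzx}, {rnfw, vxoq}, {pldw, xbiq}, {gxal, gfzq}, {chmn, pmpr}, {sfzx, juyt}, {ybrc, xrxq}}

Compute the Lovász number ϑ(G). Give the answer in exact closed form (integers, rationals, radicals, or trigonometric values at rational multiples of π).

deg(eofu) = 2; N(eofu) = {ihej, nwnv}.
N(osgj) = {iayl, ptnu}, |N(osgj)| = 2.
N(yqmq) = {kmcz, xrxq}, |N(yqmq)| = 2.
N(lxrh) = {txup, nujx}, |N(lxrh)| = 2.
2-regular, N=81; connected 2-regular on 81 ⇒ C_{81}.
Distinct eigenvalues (to 6 d.p.): [2.0, 1.993986, 1.97598, 1.94609, 1.904496, 1.851448, 1.787265, 1.712334, 1.627104, 1.532089, 1.427859, 1.315043, 1.194317, 1.066409, 0.932087, 0.79216, 0.647468, 0.498882, 0.347296, 0.193622, 0.038783, -0.11629, -0.270663, -0.423408, -0.573606, -0.720355, -0.862772, -1.0, -1.131214, -1.255624, -1.372483, -1.481088, -1.580785, -1.670976, -1.751116, -1.820726, -1.879385, -1.926742, -1.962511, -1.986477, -1.998496].
ϑ = −N·λ_min/(λ_max−λ_min) = −81·(-2*cos(pi/81))/(2−(-2*cos(pi/81))) = 81*cos(pi/81)/(cos(pi/81) + 1).
≈ 40.4848 (to 4 d.p.).
Check 40 ≤ 81*cos(pi/81)/(cos(pi/81) + 1) ≤ 41: both strict.

81*cos(pi/81)/(cos(pi/81) + 1)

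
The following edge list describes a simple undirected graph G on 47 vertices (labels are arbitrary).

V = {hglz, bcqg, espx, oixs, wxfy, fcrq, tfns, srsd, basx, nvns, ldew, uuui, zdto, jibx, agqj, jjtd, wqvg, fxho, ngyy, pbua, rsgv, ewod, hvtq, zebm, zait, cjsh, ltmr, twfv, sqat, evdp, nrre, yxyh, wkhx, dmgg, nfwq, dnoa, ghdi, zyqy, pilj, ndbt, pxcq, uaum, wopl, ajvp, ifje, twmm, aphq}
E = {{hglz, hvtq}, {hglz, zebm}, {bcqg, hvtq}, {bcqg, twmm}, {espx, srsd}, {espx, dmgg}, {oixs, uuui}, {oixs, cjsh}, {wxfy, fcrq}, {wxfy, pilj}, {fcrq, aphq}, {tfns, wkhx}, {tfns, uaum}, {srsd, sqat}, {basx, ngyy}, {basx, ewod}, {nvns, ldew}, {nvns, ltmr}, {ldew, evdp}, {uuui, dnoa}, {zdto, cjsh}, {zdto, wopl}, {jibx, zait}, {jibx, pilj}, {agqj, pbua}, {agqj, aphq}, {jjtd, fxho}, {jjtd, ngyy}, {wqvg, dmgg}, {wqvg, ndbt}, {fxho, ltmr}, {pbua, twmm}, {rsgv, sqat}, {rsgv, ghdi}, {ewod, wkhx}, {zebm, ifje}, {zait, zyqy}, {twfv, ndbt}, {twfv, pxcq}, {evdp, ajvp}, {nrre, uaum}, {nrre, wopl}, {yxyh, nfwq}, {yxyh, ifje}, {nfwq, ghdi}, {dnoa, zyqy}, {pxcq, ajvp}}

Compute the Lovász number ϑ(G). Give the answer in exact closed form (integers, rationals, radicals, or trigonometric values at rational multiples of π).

N(ifje) = {zebm, yxyh}, |N(ifje)| = 2.
N(twfv) = {ndbt, pxcq}, |N(twfv)| = 2.
Vertex hglz has 2 neighbors: hvtq, zebm.
N(dnoa) = {uuui, zyqy}, |N(dnoa)| = 2.
47-vertex 2-regular graph: this is C_{47}, the 47-cycle.
A has 24 distinct eigenvalues ≈ [2.0, 1.982, 1.929, 1.841, 1.721, 1.57, 1.39, 1.186, 0.961, 0.719, 0.464, 0.2, -0.067, -0.333, -0.593, -0.842, -1.076, -1.291, -1.483, -1.649, -1.785, -1.889, -1.96, -1.996].
With N=47: ϑ(G) = 47·(-(-1)*2*cos(pi/47))/(2−(-2*cos(pi/47))) = 47*cos(pi/47)/(cos(pi/47) + 1).
ϑ(G) ≈ 23.473731.
Sandwich: α(G)=23 ≤ ϑ(G)=47*cos(pi/47)/(cos(pi/47) + 1) ≤ χ(Ḡ)=24 (both strict).

47*cos(pi/47)/(cos(pi/47) + 1)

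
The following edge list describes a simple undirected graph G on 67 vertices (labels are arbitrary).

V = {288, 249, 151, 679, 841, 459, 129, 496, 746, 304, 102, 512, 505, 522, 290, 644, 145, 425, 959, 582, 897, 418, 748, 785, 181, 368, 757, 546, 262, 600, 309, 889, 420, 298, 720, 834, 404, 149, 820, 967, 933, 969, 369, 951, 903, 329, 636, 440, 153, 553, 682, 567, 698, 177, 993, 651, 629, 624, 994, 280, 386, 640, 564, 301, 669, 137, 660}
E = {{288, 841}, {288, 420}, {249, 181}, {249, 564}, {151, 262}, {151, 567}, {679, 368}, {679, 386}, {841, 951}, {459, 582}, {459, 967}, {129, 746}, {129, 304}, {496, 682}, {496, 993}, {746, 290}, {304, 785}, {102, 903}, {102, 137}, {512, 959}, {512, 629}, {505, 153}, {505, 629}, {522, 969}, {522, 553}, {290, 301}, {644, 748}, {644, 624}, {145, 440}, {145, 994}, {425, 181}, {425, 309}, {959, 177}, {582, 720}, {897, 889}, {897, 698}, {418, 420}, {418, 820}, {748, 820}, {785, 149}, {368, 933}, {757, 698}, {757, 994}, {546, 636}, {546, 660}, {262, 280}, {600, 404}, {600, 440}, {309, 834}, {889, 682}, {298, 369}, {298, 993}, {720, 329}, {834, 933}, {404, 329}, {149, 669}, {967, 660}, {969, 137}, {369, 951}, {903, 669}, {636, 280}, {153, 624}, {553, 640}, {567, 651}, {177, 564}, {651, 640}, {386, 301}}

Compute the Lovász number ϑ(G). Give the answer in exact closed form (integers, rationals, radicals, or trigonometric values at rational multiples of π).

N(181) = {249, 425}, |N(181)| = 2.
N(785) = {304, 149}, |N(785)| = 2.
Vertex 629 has 2 neighbors: 512, 505.
deg(993) = 2; N(993) = {496, 298}.
G on 67 vertices is 2-regular; connected 2-regular on 67 ⇒ C_{67}.
The 34 distinct eigenvalues: [2.0, 1.991, 1.965, 1.921, 1.861, 1.784, 1.692, 1.584, 1.463, 1.329, 1.183, 1.027, 0.862, 0.689, 0.51, 0.327, 0.141, -0.047, -0.234, -0.419, -0.6, -0.776, -0.945, -1.106, -1.257, -1.398, -1.525, -1.64, -1.74, -1.825, -1.893, -1.945, -1.98, -1.998].
ϑ = −N·λ_min/(λ_max−λ_min) = −67·(-2*cos(pi/67))/(2−(-2*cos(pi/67))) = 67*cos(pi/67)/(cos(pi/67) + 1).
≈ 33.48157981 (to 8 d.p.).
Sandwich: α(G)=33 ≤ ϑ(G)=67*cos(pi/67)/(cos(pi/67) + 1) ≤ χ(Ḡ)=34 (both strict).

67*cos(pi/67)/(cos(pi/67) + 1)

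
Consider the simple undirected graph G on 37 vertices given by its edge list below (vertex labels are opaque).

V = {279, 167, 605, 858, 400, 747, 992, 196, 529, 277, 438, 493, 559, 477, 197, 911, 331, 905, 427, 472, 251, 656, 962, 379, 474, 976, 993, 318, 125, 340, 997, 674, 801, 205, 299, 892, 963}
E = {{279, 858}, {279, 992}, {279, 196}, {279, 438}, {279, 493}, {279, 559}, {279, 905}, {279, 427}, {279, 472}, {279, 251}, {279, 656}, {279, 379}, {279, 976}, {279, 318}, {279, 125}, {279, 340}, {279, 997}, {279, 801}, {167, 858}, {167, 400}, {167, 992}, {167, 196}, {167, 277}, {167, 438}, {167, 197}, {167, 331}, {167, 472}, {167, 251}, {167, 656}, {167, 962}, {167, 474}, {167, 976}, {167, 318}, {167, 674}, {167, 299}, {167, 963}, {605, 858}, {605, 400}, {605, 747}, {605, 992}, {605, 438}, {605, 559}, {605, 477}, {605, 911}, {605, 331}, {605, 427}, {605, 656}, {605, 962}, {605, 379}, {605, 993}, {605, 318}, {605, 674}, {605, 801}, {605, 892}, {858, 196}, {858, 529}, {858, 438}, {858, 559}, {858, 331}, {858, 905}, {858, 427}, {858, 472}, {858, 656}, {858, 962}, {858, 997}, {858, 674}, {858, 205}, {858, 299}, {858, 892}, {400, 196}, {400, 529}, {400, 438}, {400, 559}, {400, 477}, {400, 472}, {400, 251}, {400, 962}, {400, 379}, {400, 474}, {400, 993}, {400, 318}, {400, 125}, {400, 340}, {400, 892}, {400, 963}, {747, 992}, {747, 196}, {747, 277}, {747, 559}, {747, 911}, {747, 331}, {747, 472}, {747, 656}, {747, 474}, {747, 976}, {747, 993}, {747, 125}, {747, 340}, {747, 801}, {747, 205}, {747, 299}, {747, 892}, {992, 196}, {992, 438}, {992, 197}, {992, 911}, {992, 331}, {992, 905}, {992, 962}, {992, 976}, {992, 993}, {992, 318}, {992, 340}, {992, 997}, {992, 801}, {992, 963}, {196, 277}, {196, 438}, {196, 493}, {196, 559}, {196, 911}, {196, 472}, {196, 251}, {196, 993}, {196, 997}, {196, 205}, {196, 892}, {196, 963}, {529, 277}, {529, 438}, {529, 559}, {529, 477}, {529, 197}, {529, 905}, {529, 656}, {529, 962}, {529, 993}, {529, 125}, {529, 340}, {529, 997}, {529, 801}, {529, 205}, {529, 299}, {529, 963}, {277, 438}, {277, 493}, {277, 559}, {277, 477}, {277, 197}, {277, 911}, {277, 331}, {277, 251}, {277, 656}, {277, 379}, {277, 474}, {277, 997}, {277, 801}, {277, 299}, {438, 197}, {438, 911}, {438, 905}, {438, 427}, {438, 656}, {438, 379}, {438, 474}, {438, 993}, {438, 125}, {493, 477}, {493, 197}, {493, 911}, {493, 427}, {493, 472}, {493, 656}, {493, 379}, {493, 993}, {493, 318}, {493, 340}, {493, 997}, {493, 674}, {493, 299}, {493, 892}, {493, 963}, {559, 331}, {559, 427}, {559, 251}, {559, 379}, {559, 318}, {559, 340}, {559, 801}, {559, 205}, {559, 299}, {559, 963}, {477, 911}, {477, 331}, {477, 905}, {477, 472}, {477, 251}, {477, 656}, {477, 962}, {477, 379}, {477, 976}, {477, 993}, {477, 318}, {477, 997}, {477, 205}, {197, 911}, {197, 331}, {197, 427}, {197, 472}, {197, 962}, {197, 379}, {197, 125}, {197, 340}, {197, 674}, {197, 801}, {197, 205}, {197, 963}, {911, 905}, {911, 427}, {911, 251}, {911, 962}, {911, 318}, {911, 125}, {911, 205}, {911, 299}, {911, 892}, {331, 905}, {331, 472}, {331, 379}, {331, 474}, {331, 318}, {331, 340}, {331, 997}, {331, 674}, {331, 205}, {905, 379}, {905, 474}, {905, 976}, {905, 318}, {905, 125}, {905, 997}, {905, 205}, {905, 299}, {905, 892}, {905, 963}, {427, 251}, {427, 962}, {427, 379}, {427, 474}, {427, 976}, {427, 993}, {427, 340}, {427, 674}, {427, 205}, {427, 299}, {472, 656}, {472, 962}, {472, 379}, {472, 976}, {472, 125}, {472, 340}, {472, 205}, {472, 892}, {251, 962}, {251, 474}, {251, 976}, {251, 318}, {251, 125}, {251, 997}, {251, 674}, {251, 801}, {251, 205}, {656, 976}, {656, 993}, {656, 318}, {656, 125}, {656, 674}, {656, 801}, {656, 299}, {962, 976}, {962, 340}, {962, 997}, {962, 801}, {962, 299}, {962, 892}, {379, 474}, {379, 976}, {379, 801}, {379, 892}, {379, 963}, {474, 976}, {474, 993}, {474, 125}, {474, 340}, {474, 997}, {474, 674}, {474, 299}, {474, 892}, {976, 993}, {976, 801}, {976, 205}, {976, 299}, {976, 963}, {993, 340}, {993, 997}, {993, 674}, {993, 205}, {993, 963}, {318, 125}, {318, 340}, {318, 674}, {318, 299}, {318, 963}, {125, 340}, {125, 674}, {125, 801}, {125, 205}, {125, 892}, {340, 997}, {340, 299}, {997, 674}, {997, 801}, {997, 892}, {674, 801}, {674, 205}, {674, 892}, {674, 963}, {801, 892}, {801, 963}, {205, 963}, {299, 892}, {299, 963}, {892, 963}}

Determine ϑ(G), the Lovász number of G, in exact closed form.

Vertex 331 has 18 neighbors: 167, 605, 858, 747, 992, 277, 559, 477, 197, 905, 472, 379, 474, 318, 340, 997, 674, 205.
Vertex 559 has 18 neighbors: 279, 605, 858, 400, 747, 196, 529, 277, 331, 427, 251, 379, 318, 340, 801, 205, 299, 963.
N(963) = {167, 400, 992, 196, 529, 493, 559, 197, 905, 379, 976, 993, 318, 674, 801, 205, 299, 892}, |N(963)| = 18.
deg(340) = 18; N(340) = {279, 400, 747, 992, 529, 493, 559, 197, 331, 427, 472, 962, 474, 993, 318, 125, 997, 299}.
G on 37 vertices is 18-regular; Paley(37): SR with (k,λ,μ)=(18,8,9).
A has 3 distinct eigenvalues ≈ [18.0, 2.54138, -3.54138].
−37·(-sqrt(37)/2 - 1/2) / ((18)−(-sqrt(37)/2 - 1/2)) = sqrt(37) = ϑ(G).
ϑ(G) ≈ 6.082762530.

sqrt(37)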